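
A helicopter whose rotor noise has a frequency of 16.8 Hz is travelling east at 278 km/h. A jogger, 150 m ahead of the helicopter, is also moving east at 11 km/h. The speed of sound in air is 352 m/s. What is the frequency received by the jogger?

278 km/h = 77.22 m/s; 11 km/h = 3.056 m/s.
The jogger is ahead, so the helicopter is moving toward it while the jogger is moving away from the helicopter.
With source approaching and observer receding, f' = f · (v − v_o)/(v − v_s).
f' = 16.8 × (352 − 3.056)/(352 − 77.22) = 16.8 × 348.94/274.78 ≈ 21.3 Hz.

21.3 Hz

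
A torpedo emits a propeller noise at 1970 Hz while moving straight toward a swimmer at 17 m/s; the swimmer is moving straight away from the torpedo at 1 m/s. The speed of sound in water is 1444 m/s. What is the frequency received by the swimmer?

With source approaching and observer receding, f' = f · (v − v_o)/(v − v_s).
f' = 1970 × (1444 − 1)/(1444 − 17) = 1970 × 1443/1427 ≈ 1992 Hz.

1992 Hz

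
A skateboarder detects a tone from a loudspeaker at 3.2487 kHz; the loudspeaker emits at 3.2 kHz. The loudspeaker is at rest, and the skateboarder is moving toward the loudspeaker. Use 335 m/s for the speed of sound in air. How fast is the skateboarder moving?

5.1 m/s

f' = f · (v + v_o)/v ⇒ v_o = v · |f'/f − 1|.
v_o = 335 × |3.2487/3.2 − 1| = 335 × 0.01522 ≈ 5.1 m/s.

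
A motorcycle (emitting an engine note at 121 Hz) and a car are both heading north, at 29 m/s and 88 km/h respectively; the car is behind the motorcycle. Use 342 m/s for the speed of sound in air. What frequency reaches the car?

88 km/h = 24.44 m/s.
The car is behind, so the motorcycle is moving away from it while the car is moving toward the motorcycle.
Both move, so f' = f · (v + v_o)/(v + v_s).
f' = 121 × (342 + 24.44)/(342 + 29) = 121 × 366.44/371 ≈ 120 Hz.

120 Hz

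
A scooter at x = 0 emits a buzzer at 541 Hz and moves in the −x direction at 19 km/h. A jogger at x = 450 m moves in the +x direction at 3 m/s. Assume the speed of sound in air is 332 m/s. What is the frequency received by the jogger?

19 km/h = 5.278 m/s.
The observer lies on the +x side, so the source is heading away from the observer and the observer is heading away from the source.
With source receding and observer receding, f' = f · (v − v_o)/(v + v_s).
f' = 541 × (332 − 3)/(332 + 5.278) = 541 × 329/337.28 ≈ 528 Hz.

528 Hz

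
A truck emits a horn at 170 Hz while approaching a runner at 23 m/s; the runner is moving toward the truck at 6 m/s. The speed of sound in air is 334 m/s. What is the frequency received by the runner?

General Doppler shift: f' = f · (v + v_o)/(v − v_s).
f' = 170 × (334 + 6)/(334 − 23) = 170 × 340/311 ≈ 186 Hz.

186 Hz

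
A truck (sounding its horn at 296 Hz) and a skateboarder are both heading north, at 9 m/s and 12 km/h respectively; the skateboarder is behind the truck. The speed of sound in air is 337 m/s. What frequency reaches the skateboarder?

291 Hz

12 km/h = 3.333 m/s.
The skateboarder is behind, so the truck is moving away from it while the skateboarder is moving toward the truck.
Both move, so f' = f · (v + v_o)/(v + v_s).
f' = 296 × (337 + 3.333)/(337 + 9) = 296 × 340.33/346 ≈ 291 Hz.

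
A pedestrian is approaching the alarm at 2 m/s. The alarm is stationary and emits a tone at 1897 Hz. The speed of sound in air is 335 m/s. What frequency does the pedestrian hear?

Moving observer, stationary source: f' = f · (v + v_o)/v.
f' = 1897 × (335 + 2)/335 = 1897 × 337/335 ≈ 1908 Hz.

1908 Hz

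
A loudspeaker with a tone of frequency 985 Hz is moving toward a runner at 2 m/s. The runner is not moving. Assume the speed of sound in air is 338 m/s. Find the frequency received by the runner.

991 Hz

Only the source moves, toward the listener, so f' = f · v/(v − v_s).
f' = 985 × 338/(338 − 2) = 985 × 338/336 ≈ 991 Hz.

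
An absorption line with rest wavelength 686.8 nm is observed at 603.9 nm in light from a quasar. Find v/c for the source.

0.128

λ'/λ₀ = 0.8793 < 1 (blueshift), so the source is approaching.
λ'/λ₀ = √((1 − β)/(1 + β)) for an approaching source ⇒ β = (1 − r²)/(1 + r²) with r = λ'/λ₀.
β = (1 − 0.7732)/(1 + 0.7732) ≈ 0.128.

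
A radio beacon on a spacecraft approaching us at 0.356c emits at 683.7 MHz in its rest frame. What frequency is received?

992.1 MHz

Relativistic Doppler for frequency: f' = f₀ · √((1 + β)/(1 − β)).
f' = 683.7 × √(1.3560/0.6440) = 683.7 × 1.45107 ≈ 992.1 MHz.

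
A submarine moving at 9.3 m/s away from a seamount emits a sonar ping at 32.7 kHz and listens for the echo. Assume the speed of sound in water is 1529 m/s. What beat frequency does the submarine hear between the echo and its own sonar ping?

395 Hz

The seamount receives the sound from a moving source: f₁ = f₀ · v/(v + v_e) = 32.7 × 1529/1538.3 ≈ 32.502 kHz.
On the return leg the submarine is a moving observer: f₂ = f₁ · (v − v_e)/v = 32.502 × 1519.7/1529 ≈ 32.305 kHz.
Equivalently f₂ = f₀ · (v − v_e)/(v + v_e).
Beat against the emitted tone (with f₀ = 32700 Hz): |f₂ − f₀| = 2v_e·f₀/(v + v_e) = 2 × 9.3 × 32700/1538.3 ≈ 395 Hz.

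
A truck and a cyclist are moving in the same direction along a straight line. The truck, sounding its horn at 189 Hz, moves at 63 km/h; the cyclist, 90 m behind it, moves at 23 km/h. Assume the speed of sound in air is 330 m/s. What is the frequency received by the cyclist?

63 km/h = 17.5 m/s; 23 km/h = 6.389 m/s.
The cyclist is behind, so the truck is moving away from it while the cyclist is moving toward the truck.
With source receding and observer approaching, f' = f · (v + v_o)/(v + v_s).
f' = 189 × (330 + 6.389)/(330 + 17.5) = 189 × 336.39/347.5 ≈ 183 Hz.

183 Hz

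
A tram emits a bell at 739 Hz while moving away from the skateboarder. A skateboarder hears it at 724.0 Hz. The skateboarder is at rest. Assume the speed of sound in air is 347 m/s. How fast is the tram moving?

f' = f · v/(v + v_s) ⇒ v_s = v · |1 − f/f'|.
v_s = 347 × |1 − 739/724.0| = 347 × 0.02072 ≈ 7.2 m/s.

7.2 m/s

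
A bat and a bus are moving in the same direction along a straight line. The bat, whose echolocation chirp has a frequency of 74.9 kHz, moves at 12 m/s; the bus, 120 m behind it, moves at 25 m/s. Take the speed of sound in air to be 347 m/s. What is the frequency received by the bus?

77.6 kHz

The bus is behind, so the bat is moving away from it while the bus is moving toward the bat.
Both move, so f' = f · (v + v_o)/(v + v_s).
f' = 74.9 × (347 + 25)/(347 + 12) = 74.9 × 372/359 ≈ 77.6 kHz.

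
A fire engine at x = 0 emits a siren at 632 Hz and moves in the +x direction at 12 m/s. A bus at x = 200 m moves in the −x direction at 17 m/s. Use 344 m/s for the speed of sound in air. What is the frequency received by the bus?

The observer lies on the +x side, so the source is heading toward the observer and the observer is heading toward the source.
With source approaching and observer approaching, f' = f · (v + v_o)/(v − v_s).
f' = 632 × (344 + 17)/(344 − 12) = 632 × 361/332 ≈ 687 Hz.

687 Hz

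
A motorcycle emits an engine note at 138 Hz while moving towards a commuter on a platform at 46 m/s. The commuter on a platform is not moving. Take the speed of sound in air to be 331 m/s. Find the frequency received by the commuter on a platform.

160 Hz

Moving source, stationary observer: f' = f · v/(v − v_s) since the source is approaching.
f' = 138 × 331/(331 − 46) = 138 × 331/285 ≈ 160 Hz.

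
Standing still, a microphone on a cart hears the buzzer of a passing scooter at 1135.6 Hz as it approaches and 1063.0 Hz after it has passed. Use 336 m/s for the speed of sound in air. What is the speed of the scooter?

11.1 m/s

f₁/f₂ = (v + v_s)/(v − v_s), so v_s = v · (f₁ − f₂)/(f₁ + f₂).
v_s = 336 × (1135.6 − 1063.0)/(1135.6 + 1063.0) = 336 × 72.6/2198.6 ≈ 11.1 m/s.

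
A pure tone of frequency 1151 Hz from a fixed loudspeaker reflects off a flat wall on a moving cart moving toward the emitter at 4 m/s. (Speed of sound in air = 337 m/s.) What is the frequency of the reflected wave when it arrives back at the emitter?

1179 Hz

At the flat wall on a moving cart (a moving observer), f₁ = f₀ · (v + u)/v = 1151 × 341/337 ≈ 1165 Hz.
On reflection it acts as a source moving toward the stationary detector: f₂ = f₁ · v/(v − u) = 1165 × 337/333 ≈ 1179 Hz.
Equivalently f₂ = f₀ · (v + u)/(v − u).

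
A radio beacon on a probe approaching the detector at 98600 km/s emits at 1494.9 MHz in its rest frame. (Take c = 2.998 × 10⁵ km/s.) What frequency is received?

2103.6 MHz

β = v/c = 98600/299800 = 0.3289.
Relativistic Doppler for frequency: f' = f₀ · √((1 + β)/(1 − β)).
f' = 1494.9 × √(1.3289/0.6711) = 1494.9 × 1.40717 ≈ 2103.6 MHz.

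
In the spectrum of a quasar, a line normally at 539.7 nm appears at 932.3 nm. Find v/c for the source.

0.498

λ'/λ₀ = 1.7274 > 1 (redshift), so the source is receding.
λ'/λ₀ = √((1 + β)/(1 − β)) for a receding source ⇒ β = (r² − 1)/(r² + 1) with r = λ'/λ₀.
β = (2.9841 − 1)/(2.9841 + 1) ≈ 0.498.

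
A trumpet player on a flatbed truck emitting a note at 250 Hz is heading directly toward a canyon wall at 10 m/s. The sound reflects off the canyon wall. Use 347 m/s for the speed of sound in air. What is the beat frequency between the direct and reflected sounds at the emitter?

14.8 Hz

The canyon wall receives the sound from a moving source: f₁ = f₀ · v/(v − v_e) = 250 × 347/337 ≈ 257.42 Hz.
On the return leg the trumpet player on a flatbed truck is a moving observer: f₂ = f₁ · (v + v_e)/v = 257.42 × 357/347 ≈ 264.84 Hz.
Equivalently f₂ = f₀ · (v + v_e)/(v − v_e).
Beat against the emitted tone: |f₂ − f₀| = 2v_e·f₀/(v − v_e) = 2 × 10 × 250/337 ≈ 14.8 Hz.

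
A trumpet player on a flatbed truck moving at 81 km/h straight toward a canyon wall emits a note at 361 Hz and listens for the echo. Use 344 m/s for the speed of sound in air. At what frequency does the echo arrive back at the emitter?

412 Hz

81 km/h = 22.5 m/s.
The canyon wall receives the sound from a moving source: f₁ = f₀ · v/(v − v_e) = 361 × 344/321.5 ≈ 386 Hz.
On the return leg the trumpet player on a flatbed truck is a moving observer: f₂ = f₁ · (v + v_e)/v = 386 × 366.5/344 ≈ 412 Hz.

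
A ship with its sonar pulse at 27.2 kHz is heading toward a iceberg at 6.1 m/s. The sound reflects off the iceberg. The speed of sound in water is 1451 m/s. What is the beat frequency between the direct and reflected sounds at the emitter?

230 Hz

The iceberg receives the sound from a moving source: f₁ = f₀ · v/(v − v_e) = 27.2 × 1451/1444.9 ≈ 27.315 kHz.
On the return leg the ship is a moving observer: f₂ = f₁ · (v + v_e)/v = 27.315 × 1457.1/1451 ≈ 27.430 kHz.
Beat against the emitted tone (with f₀ = 27200 Hz): |f₂ − f₀| = 2v_e·f₀/(v − v_e) = 2 × 6.1 × 27200/1444.9 ≈ 230 Hz.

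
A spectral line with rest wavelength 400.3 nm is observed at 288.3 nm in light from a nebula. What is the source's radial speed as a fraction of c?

λ'/λ₀ = 0.7202 < 1 (blueshift), so the source is approaching.
λ'/λ₀ = √((1 − β)/(1 + β)) for an approaching source ⇒ β = (1 − r²)/(1 + r²) with r = λ'/λ₀.
β = (1 − 0.5187)/(1 + 0.5187) ≈ 0.317.

0.317c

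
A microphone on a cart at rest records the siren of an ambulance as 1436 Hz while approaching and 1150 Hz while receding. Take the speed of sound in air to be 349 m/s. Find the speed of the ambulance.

39 m/s

f₁/f₂ = (v + v_s)/(v − v_s), so v_s = v · (f₁ − f₂)/(f₁ + f₂).
v_s = 349 × (1436 − 1150)/(1436 + 1150) = 349 × 286/2586 ≈ 39 m/s.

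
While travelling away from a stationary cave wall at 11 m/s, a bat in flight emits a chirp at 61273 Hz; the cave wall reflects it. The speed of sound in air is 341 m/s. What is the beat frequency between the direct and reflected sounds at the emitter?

3830 Hz

The cave wall receives the sound from a moving source: f₁ = f₀ · v/(v + v_e) = 61273 × 341/352 ≈ 59358 Hz.
On the return leg the bat in flight is a moving observer: f₂ = f₁ · (v − v_e)/v = 59358 × 330/341 ≈ 57443 Hz.
Beat against the emitted tone: |f₂ − f₀| = 2v_e·f₀/(v + v_e) = 2 × 11 × 61273/352 ≈ 3830 Hz.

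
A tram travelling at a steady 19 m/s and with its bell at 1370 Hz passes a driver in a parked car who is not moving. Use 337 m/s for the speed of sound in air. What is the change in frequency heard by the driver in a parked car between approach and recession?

155 Hz

Approaching: f₁ = f · v/(v − v_s) = 1370 × 337/318 ≈ 1452 Hz.
Receding: f₂ = f · v/(v + v_s) = 1370 × 337/356 ≈ 1297 Hz.
Drop: f₁ − f₂ = 2f·v·v_s/(v² − v_s²) = 2 × 1370 × 337 × 19/(337² − 19²) ≈ 155 Hz.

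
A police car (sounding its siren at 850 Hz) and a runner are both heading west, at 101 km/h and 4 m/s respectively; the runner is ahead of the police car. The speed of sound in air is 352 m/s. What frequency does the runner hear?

913 Hz

101 km/h = 28.06 m/s.
The runner is ahead, so the police car is moving toward it while the runner is moving away from the police car.
Both move, so f' = f · (v − v_o)/(v − v_s).
f' = 850 × (352 − 4)/(352 − 28.06) = 850 × 348/323.94 ≈ 913 Hz.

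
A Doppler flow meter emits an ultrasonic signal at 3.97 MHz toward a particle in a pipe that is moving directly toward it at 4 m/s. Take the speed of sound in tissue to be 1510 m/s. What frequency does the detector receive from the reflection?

At the particle in a pipe (a moving observer), f₁ = f₀ · (v + u)/v = 3.97 × 1514/1510 ≈ 3.981 MHz.
The reflection then acts as a moving source: f₂ = f₁ · v/(v − u) ≈ 3.991 MHz.
Equivalently f₂ = f₀ · (v + u)/(v − u).

3.991 MHz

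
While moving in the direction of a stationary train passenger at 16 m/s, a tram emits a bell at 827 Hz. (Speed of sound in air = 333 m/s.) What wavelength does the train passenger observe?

38.3 cm

With the source moving toward a stationary observer, f' = f · v/(v − v_s).
f' = 827 × 333/(333 − 16) ≈ 869 Hz.
λ' = v/f' = 333/868.741 ≈ 38.3 cm.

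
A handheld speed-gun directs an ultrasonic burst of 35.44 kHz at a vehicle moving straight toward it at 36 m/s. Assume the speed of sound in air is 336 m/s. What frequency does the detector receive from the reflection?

The vehicle first receives the wave as a moving observer: f₁ = f₀ · (v + u)/v = 35.44 × (336 + 36)/336 ≈ 39.2 kHz.
The reflection then acts as a moving source: f₂ = f₁ · v/(v − u) ≈ 43.9 kHz.

43.9 kHz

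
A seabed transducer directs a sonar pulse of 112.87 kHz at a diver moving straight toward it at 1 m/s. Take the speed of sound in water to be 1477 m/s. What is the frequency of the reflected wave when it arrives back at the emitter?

At the diver (a moving observer), f₁ = f₀ · (v + u)/v = 112.87 × 1478/1477 ≈ 112.9 kHz.
The reflection then acts as a moving source: f₂ = f₁ · v/(v − u) ≈ 113.0 kHz.

113.0 kHz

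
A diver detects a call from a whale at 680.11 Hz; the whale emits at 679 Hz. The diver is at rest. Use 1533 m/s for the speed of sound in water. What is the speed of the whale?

f' > f, so the whale is approaching.
f' = f · v/(v − v_s) ⇒ v_s = v · |1 − f/f'|.
v_s = 1533 × |1 − 679/680.11| = 1533 × 0.001632 ≈ 2.50 m/s.

2.50 m/s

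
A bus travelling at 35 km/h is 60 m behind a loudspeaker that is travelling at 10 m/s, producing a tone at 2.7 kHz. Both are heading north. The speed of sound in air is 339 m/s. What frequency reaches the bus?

2.70 kHz

35 km/h = 9.722 m/s.
The bus is behind, so the loudspeaker is moving away from it while the bus is moving toward the loudspeaker.
General Doppler shift: f' = f · (v + v_o)/(v + v_s).
f' = 2.7 × (339 + 9.722)/(339 + 10) = 2.7 × 348.72/349 ≈ 2.70 kHz.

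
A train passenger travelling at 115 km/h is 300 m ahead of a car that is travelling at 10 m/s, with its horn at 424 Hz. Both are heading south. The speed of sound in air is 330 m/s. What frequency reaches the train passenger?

115 km/h = 31.94 m/s.
The train passenger is ahead, so the car is moving toward it while the train passenger is moving away from the car.
General Doppler shift: f' = f · (v − v_o)/(v − v_s).
f' = 424 × (330 − 31.94)/(330 − 10) = 424 × 298.06/320 ≈ 395 Hz.

395 Hz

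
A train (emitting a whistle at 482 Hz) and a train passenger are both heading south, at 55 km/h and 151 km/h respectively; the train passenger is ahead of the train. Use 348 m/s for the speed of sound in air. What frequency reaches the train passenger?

55 km/h = 15.28 m/s; 151 km/h = 41.94 m/s.
The train passenger is ahead, so the train is moving toward it while the train passenger is moving away from the train.
General Doppler shift: f' = f · (v − v_o)/(v − v_s).
f' = 482 × (348 − 41.94)/(348 − 15.28) = 482 × 306.06/332.72 ≈ 443 Hz.

443 Hz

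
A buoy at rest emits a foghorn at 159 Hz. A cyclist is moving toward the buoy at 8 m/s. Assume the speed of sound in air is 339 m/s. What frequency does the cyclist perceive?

163 Hz

Only the observer moves, toward the source, so f' = f · (v + v_o)/v.
f' = 159 × (339 + 8)/339 = 159 × 347/339 ≈ 163 Hz.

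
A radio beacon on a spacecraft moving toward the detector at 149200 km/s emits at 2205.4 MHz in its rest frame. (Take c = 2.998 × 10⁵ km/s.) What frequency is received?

3808.0 MHz

β = v/c = 149200/299800 = 0.4977.
Relativistic Doppler for frequency: f' = f₀ · √((1 + β)/(1 − β)).
f' = 2205.4 × √(1.4977/0.5023) = 2205.4 × 1.72668 ≈ 3808.0 MHz.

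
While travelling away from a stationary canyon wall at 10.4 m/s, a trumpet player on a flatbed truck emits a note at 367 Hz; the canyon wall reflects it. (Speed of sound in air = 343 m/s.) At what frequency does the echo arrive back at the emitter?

345 Hz

The canyon wall receives the sound from a moving source: f₁ = f₀ · v/(v + v_e) = 367 × 343/353.4 ≈ 356 Hz.
On the return leg the trumpet player on a flatbed truck is a moving observer: f₂ = f₁ · (v − v_e)/v = 356 × 332.6/343 ≈ 345 Hz.
Equivalently f₂ = f₀ · (v − v_e)/(v + v_e).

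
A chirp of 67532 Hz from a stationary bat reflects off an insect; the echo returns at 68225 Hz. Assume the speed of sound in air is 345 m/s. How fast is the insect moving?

1.76 m/s

Double Doppler shift off a moving reflector: f₂ = f₀ · (v + u)/(v − u) (u > 0 toward emitter).
Rearranging, u = v · (f₂ − f₀)/(f₂ + f₀) = 345 × 693/135757 ≈ 1.76 m/s.
So the insect is moving at 1.76 m/s toward the emitter.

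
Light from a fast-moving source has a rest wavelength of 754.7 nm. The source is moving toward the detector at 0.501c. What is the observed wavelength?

Relativistic Doppler for wavelength: λ' = λ₀ · √((1 − β)/(1 + β)).
λ' = 754.7 × √(0.4990/1.5010) = 754.7 × 0.57658 ≈ 435.1 nm.

435.1 nm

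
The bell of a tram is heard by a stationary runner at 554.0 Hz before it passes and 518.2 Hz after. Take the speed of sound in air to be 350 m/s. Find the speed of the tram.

f₁/f₂ = (v + v_s)/(v − v_s), so v_s = v · (f₁ − f₂)/(f₁ + f₂).
v_s = 350 × (554.0 − 518.2)/(554.0 + 518.2) = 350 × 35.8/1072.2 ≈ 11.7 m/s.

11.7 m/s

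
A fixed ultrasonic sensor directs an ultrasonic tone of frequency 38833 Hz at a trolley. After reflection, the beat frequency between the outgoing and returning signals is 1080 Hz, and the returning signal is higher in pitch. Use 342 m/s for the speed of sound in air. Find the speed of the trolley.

4.7 m/s

Double Doppler shift off a moving reflector: f₂ = f₀ · (v + u)/(v − u) (u > 0 toward emitter).
Returning signal is higher, so f₂ = f₀ + Δf = 38833 + 1080 = 39913 Hz.
Rearranging, u = v · (f₂ − f₀)/(f₂ + f₀) = 342 × 1080/78746 ≈ 4.7 m/s.
So the trolley is moving at 4.7 m/s toward the emitter.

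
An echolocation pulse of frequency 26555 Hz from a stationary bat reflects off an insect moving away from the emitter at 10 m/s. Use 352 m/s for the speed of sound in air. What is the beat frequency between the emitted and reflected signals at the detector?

1467 Hz

The insect first receives the wave as a moving observer: f₁ = f₀ · (v − u)/v = 26555 × (352 − 10)/352 ≈ 25801 Hz.
On reflection it acts as a source moving away from the stationary detector: f₂ = f₁ · v/(v + u) = 25801 × 352/362 ≈ 25088 Hz.
Equivalently f₂ = f₀ · (v − u)/(v + u).
Beat frequency: |f₂ − f₀| = 2u·f₀/(v + u) = 2 × 10 × 26555/362 ≈ 1467 Hz.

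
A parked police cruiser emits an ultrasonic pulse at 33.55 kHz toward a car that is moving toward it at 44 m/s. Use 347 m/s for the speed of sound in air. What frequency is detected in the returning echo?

At the car (a moving observer), f₁ = f₀ · (v + u)/v = 33.55 × 391/347 ≈ 37.8 kHz.
The reflection then acts as a moving source: f₂ = f₁ · v/(v − u) ≈ 43.3 kHz.

43.3 kHz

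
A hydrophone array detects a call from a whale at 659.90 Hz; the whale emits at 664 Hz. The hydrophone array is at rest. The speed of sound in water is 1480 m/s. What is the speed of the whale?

f' < f, so the whale is receding.
f' = f · v/(v + v_s) ⇒ v_s = v · |1 − f/f'|.
v_s = 1480 × |1 − 664/659.90| = 1480 × 0.006213 ≈ 9.2 m/s.

9.2 m/s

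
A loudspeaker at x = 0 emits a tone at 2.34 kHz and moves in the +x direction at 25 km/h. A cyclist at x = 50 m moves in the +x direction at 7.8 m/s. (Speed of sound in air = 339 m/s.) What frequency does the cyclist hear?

2.33 kHz

25 km/h = 6.944 m/s.
The observer lies on the +x side, so the source is heading toward the observer and the observer is heading away from the source.
With source approaching and observer receding, f' = f · (v − v_o)/(v − v_s).
f' = 2.34 × (339 − 7.8)/(339 − 6.944) = 2.34 × 331.2/332.06 ≈ 2.33 kHz.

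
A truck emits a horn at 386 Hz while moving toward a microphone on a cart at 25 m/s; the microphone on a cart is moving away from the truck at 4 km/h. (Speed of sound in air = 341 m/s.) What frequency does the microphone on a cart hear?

415 Hz

4 km/h = 1.111 m/s.
Both move, so f' = f · (v − v_o)/(v − v_s).
f' = 386 × (341 − 1.111)/(341 − 25) = 386 × 339.89/316 ≈ 415 Hz.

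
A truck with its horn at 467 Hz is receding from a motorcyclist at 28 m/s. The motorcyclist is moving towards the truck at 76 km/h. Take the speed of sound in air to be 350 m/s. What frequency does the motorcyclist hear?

76 km/h = 21.11 m/s.
General Doppler shift: f' = f · (v + v_o)/(v + v_s).
f' = 467 × (350 + 21.11)/(350 + 28) = 467 × 371.11/378 ≈ 458 Hz.

458 Hz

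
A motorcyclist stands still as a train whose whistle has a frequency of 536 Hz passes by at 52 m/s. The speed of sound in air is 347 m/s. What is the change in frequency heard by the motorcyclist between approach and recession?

Approaching: f₁ = f · v/(v − v_s) = 536 × 347/295 ≈ 630 Hz.
Receding: f₂ = f · v/(v + v_s) = 536 × 347/399 ≈ 466 Hz.
Drop: f₁ − f₂ = 2f·v·v_s/(v² − v_s²) = 2 × 536 × 347 × 52/(347² − 52²) ≈ 164 Hz.

164 Hz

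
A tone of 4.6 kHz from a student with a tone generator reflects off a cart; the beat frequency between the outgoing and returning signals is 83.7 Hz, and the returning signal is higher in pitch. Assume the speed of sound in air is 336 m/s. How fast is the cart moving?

Double Doppler shift off a moving reflector: f₂ = f₀ · (v + u)/(v − u) (u > 0 toward emitter).
Returning signal is higher, so f₂ = f₀ + Δf = 4600 + 83.7 = 4683.7 Hz.
Rearranging, u = v · (f₂ − f₀)/(f₂ + f₀) = 336 × 83.7/9283.7 ≈ 3.0 m/s.
So the cart is moving at 3.0 m/s toward the emitter.

3.0 m/s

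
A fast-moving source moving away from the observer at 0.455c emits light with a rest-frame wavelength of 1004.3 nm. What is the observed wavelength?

1641.0 nm

Relativistic Doppler for wavelength: λ' = λ₀ · √((1 + β)/(1 − β)).
λ' = 1004.3 × √(1.4550/0.5450) = 1004.3 × 1.63393 ≈ 1641.0 nm.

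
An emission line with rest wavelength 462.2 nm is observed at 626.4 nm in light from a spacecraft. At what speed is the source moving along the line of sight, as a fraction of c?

0.295

λ'/λ₀ = 1.3553 > 1 (redshift), so the source is receding.
λ'/λ₀ = √((1 + β)/(1 − β)) for a receding source ⇒ β = (r² − 1)/(r² + 1) with r = λ'/λ₀.
β = (1.8367 − 1)/(1.8367 + 1) ≈ 0.295.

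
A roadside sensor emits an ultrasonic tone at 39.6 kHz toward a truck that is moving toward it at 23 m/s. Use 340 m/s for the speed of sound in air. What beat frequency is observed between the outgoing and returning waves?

The truck first receives the wave as a moving observer: f₁ = f₀ · (v + u)/v = 39.6 × (340 + 23)/340 ≈ 42.28 kHz.
The reflection then acts as a moving source: f₂ = f₁ · v/(v − u) ≈ 45.35 kHz.
Equivalently f₂ = f₀ · (v + u)/(v − u).
Beat frequency (with f₀ = 39600 Hz): |f₂ − f₀| = 2u·f₀/(v − u) = 2 × 23 × 39600/317 ≈ 5746 Hz.

5746 Hz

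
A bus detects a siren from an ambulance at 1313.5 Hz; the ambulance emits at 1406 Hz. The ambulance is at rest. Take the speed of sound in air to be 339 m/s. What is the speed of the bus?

22.3 m/s

f' < f, so the bus is receding.
f' = f · (v − v_o)/v ⇒ v_o = v · |f'/f − 1|.
v_o = 339 × |1313.5/1406 − 1| = 339 × 0.06579 ≈ 22.3 m/s.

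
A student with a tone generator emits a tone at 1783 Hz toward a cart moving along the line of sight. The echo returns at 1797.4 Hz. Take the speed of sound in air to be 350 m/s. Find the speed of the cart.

1.41 m/s

Double Doppler shift off a moving reflector: f₂ = f₀ · (v + u)/(v − u) (u > 0 toward emitter).
Rearranging, u = v · (f₂ − f₀)/(f₂ + f₀) = 350 × 14.4/3580.4 ≈ 1.41 m/s.
So the cart is moving at 1.41 m/s toward the emitter.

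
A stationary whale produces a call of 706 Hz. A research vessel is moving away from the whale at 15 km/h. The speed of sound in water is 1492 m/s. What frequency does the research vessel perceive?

15 km/h = 4.167 m/s.
Moving observer, stationary source: f' = f · (v − v_o)/v.
f' = 706 × (1492 − 4.167)/1492 = 706 × 1487.8/1492 ≈ 704 Hz.

704 Hz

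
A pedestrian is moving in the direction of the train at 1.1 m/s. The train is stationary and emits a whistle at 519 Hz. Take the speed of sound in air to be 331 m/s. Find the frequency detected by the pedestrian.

521 Hz

Moving observer, stationary source: f' = f · (v + v_o)/v.
f' = 519 × (331 + 1.1)/331 = 519 × 332.1/331 ≈ 521 Hz.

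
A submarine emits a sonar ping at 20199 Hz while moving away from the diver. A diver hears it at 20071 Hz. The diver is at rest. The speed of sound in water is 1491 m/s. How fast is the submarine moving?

9.5 m/s

f' = f · v/(v + v_s) ⇒ v_s = v · |1 − f/f'|.
v_s = 1491 × |1 − 20199/20071| = 1491 × 0.006377 ≈ 9.5 m/s.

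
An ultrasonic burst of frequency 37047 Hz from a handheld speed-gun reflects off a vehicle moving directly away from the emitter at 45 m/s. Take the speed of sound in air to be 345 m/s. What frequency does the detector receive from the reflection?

The vehicle first receives the wave as a moving observer: f₁ = f₀ · (v − u)/v = 37047 × (345 − 45)/345 ≈ 32215 Hz.
The reflection then acts as a moving source: f₂ = f₁ · v/(v + u) ≈ 28498 Hz.

28498 Hz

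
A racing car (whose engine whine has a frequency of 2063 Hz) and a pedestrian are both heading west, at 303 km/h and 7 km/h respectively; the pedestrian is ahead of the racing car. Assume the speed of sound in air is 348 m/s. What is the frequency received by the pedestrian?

303 km/h = 84.17 m/s; 7 km/h = 1.944 m/s.
The pedestrian is ahead, so the racing car is moving toward it while the pedestrian is moving away from the racing car.
Both move, so f' = f · (v − v_o)/(v − v_s).
f' = 2063 × (348 − 1.944)/(348 − 84.17) = 2063 × 346.06/263.83 ≈ 2706 Hz.

2706 Hz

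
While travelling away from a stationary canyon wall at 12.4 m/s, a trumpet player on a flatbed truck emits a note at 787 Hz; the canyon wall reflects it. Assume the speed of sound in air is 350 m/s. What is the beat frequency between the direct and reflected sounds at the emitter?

53.9 Hz

The canyon wall receives the sound from a moving source: f₁ = f₀ · v/(v + v_e) = 787 × 350/362.4 ≈ 760.1 Hz.
On the return leg the trumpet player on a flatbed truck is a moving observer: f₂ = f₁ · (v − v_e)/v = 760.1 × 337.6/350 ≈ 733.1 Hz.
Equivalently f₂ = f₀ · (v − v_e)/(v + v_e).
Beat against the emitted tone: |f₂ − f₀| = 2v_e·f₀/(v + v_e) = 2 × 12.4 × 787/362.4 ≈ 53.9 Hz.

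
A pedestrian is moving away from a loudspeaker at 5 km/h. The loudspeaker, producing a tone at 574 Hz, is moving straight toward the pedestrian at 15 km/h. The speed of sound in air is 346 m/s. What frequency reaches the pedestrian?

579 Hz

15 km/h = 4.167 m/s; 5 km/h = 1.389 m/s.
With source approaching and observer receding, f' = f · (v − v_o)/(v − v_s).
f' = 574 × (346 − 1.389)/(346 − 4.167) = 574 × 344.61/341.83 ≈ 579 Hz.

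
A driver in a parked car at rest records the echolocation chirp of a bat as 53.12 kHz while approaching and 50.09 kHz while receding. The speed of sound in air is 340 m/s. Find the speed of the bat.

f₁/f₂ = (v + v_s)/(v − v_s), so v_s = v · (f₁ − f₂)/(f₁ + f₂).
v_s = 340 × (53.12 − 50.09)/(53.12 + 50.09) = 340 × 3.03/103.21 ≈ 10.0 m/s.

10.0 m/s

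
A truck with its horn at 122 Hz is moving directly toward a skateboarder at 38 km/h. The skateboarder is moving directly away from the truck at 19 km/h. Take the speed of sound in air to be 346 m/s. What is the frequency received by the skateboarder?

124 Hz

38 km/h = 10.56 m/s; 19 km/h = 5.278 m/s.
Both move, so f' = f · (v − v_o)/(v − v_s).
f' = 122 × (346 − 5.278)/(346 − 10.56) = 122 × 340.72/335.44 ≈ 124 Hz.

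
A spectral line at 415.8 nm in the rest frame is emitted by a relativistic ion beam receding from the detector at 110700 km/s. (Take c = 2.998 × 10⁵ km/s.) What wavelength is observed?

β = v/c = 110700/299800 = 0.3692.
Relativistic Doppler for wavelength: λ' = λ₀ · √((1 + β)/(1 − β)).
λ' = 415.8 × √(1.3692/0.6308) = 415.8 × 1.47337 ≈ 612.6 nm.

612.6 nm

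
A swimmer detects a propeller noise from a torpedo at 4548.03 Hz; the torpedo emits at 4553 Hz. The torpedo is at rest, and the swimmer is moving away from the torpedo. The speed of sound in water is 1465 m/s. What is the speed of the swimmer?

1.60 m/s

f' = f · (v − v_o)/v ⇒ v_o = v · |f'/f − 1|.
v_o = 1465 × |4548.03/4553 − 1| = 1465 × 0.001092 ≈ 1.60 m/s.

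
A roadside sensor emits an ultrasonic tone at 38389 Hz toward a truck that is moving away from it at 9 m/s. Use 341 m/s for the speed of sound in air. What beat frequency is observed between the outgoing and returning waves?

The truck first receives the wave as a moving observer: f₁ = f₀ · (v − u)/v = 38389 × (341 − 9)/341 ≈ 37376 Hz.
The reflection then acts as a moving source: f₂ = f₁ · v/(v + u) ≈ 36415 Hz.
Equivalently f₂ = f₀ · (v − u)/(v + u).
Beat frequency: |f₂ − f₀| = 2u·f₀/(v + u) = 2 × 9 × 38389/350 ≈ 1974 Hz.

1974 Hz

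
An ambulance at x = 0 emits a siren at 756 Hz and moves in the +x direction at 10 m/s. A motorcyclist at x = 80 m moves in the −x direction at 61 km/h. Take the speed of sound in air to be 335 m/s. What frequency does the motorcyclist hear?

61 km/h = 16.94 m/s.
The observer lies on the +x side, so the source is heading toward the observer and the observer is heading toward the source.
Both move, so f' = f · (v + v_o)/(v − v_s).
f' = 756 × (335 + 16.94)/(335 − 10) = 756 × 351.94/325 ≈ 819 Hz.

819 Hz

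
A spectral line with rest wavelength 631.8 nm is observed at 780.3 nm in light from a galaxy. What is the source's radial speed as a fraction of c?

0.208c

λ'/λ₀ = 1.2350 > 1 (redshift), so the source is receding.
λ'/λ₀ = √((1 + β)/(1 − β)) for a receding source ⇒ β = (r² − 1)/(r² + 1) with r = λ'/λ₀.
β = (1.5253 − 1)/(1.5253 + 1) ≈ 0.208.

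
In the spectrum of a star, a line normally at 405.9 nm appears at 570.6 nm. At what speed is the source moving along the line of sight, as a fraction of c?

λ'/λ₀ = 1.4058 > 1 (redshift), so the source is receding.
λ'/λ₀ = √((1 + β)/(1 − β)) for a receding source ⇒ β = (r² − 1)/(r² + 1) with r = λ'/λ₀.
β = (1.9762 − 1)/(1.9762 + 1) ≈ 0.328.

0.328c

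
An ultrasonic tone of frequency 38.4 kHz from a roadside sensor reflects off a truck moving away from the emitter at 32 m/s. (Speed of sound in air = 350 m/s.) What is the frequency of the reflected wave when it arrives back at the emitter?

At the truck (a moving observer), f₁ = f₀ · (v − u)/v = 38.4 × 318/350 ≈ 34.9 kHz.
The reflection then acts as a moving source: f₂ = f₁ · v/(v + u) ≈ 32.0 kHz.
Equivalently f₂ = f₀ · (v − u)/(v + u).

32.0 kHz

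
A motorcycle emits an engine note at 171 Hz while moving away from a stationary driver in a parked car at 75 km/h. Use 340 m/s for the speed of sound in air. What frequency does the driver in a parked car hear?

75 km/h = 20.83 m/s.
Moving source, stationary observer: f' = f · v/(v + v_s) since the source is receding.
f' = 171 × 340/(340 + 20.83) = 171 × 340/360.8 ≈ 161 Hz.

161 Hz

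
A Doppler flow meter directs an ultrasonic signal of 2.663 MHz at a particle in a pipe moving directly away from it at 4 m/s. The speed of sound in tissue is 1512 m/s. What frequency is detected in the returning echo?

The particle in a pipe first receives the wave as a moving observer: f₁ = f₀ · (v − u)/v = 2.663 × (1512 − 4)/1512 ≈ 2.656 MHz.
The reflection then acts as a moving source: f₂ = f₁ · v/(v + u) ≈ 2.649 MHz.
Equivalently f₂ = f₀ · (v − u)/(v + u).

2.649 MHz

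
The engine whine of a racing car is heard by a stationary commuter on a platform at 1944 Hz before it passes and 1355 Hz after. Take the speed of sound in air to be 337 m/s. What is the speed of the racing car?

f₁/f₂ = (v + v_s)/(v − v_s), so v_s = v · (f₁ − f₂)/(f₁ + f₂).
v_s = 337 × (1944 − 1355)/(1944 + 1355) = 337 × 589/3299 ≈ 60 m/s.

60 m/s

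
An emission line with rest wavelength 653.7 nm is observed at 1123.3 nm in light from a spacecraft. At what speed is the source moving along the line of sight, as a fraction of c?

0.494

λ'/λ₀ = 1.7184 > 1 (redshift), so the source is receding.
λ'/λ₀ = √((1 + β)/(1 − β)) for a receding source ⇒ β = (r² − 1)/(r² + 1) with r = λ'/λ₀.
β = (2.9528 − 1)/(2.9528 + 1) ≈ 0.494.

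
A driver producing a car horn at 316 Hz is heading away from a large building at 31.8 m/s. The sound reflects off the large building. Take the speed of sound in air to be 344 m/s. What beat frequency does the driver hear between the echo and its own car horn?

53.5 Hz

The large building receives the sound from a moving source: f₁ = f₀ · v/(v + v_e) = 316 × 344/375.8 ≈ 289.3 Hz.
On the return leg the driver is a moving observer: f₂ = f₁ · (v − v_e)/v = 289.3 × 312.2/344 ≈ 262.5 Hz.
Equivalently f₂ = f₀ · (v − v_e)/(v + v_e).
Beat against the emitted tone: |f₂ − f₀| = 2v_e·f₀/(v + v_e) = 2 × 31.8 × 316/375.8 ≈ 53.5 Hz.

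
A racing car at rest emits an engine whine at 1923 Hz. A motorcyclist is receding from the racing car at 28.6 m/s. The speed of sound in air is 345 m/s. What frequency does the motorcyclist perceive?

Moving observer, stationary source: f' = f · (v − v_o)/v.
f' = 1923 × (345 − 28.6)/345 = 1923 × 316.4/345 ≈ 1764 Hz.

1764 Hz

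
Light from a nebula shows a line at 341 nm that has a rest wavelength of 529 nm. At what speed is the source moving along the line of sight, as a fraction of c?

λ'/λ₀ = 0.6446 < 1 (blueshift), so the source is approaching.
λ'/λ₀ = √((1 − β)/(1 + β)) for an approaching source ⇒ β = (1 − r²)/(1 + r²) with r = λ'/λ₀.
β = (1 − 0.4155)/(1 + 0.4155) ≈ 0.413.

0.413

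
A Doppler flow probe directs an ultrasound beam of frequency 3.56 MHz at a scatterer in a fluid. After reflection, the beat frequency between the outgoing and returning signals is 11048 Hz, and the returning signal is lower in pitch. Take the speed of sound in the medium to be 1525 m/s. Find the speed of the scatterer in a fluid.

2.37 m/s

Double Doppler shift off a moving reflector: f₂ = f₀ · (v + u)/(v − u) (u > 0 toward emitter).
Returning signal is lower, so f₂ = f₀ − Δf = 3560000 − 11048 = 3548952 Hz.
Rearranging, u = v · (f₂ − f₀)/(f₂ + f₀) = 1525 × -11048/7108952 ≈ -2.37 m/s.
So the scatterer in a fluid is moving at 2.37 m/s away from the emitter.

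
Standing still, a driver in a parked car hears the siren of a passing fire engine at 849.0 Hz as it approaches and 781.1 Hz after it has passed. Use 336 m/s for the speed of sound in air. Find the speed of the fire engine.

f₁/f₂ = (v + v_s)/(v − v_s), so v_s = v · (f₁ − f₂)/(f₁ + f₂).
v_s = 336 × (849.0 − 781.1)/(849.0 + 781.1) = 336 × 67.9/1630.1 ≈ 14.0 m/s.

14.0 m/s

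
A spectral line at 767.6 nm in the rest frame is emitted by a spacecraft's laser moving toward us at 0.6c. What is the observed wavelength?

383.8 nm

Relativistic Doppler for wavelength: λ' = λ₀ · √((1 − β)/(1 + β)).
λ' = 767.6 × √(0.4000/1.6000) = 767.6 × 0.50000 ≈ 383.8 nm.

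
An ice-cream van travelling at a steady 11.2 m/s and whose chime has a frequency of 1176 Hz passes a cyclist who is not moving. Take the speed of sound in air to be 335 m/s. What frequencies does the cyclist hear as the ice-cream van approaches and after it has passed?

1217 Hz approaching; 1138 Hz receding

Approaching: f₁ = f · v/(v − v_s) = 1176 × 335/323.8 ≈ 1217 Hz.
Receding: f₂ = f · v/(v + v_s) = 1176 × 335/346.2 ≈ 1138 Hz.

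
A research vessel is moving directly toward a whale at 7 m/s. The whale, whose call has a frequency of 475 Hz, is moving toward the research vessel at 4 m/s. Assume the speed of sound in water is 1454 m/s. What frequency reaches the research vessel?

479 Hz

Both move, so f' = f · (v + v_o)/(v − v_s).
f' = 475 × (1454 + 7)/(1454 − 4) = 475 × 1461/1450 ≈ 479 Hz.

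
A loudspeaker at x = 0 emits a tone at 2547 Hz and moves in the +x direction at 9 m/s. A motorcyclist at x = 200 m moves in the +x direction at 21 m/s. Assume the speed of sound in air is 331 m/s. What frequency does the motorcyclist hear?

2452 Hz

The observer lies on the +x side, so the source is heading toward the observer and the observer is heading away from the source.
Both move, so f' = f · (v − v_o)/(v − v_s).
f' = 2547 × (331 − 21)/(331 − 9) = 2547 × 310/322 ≈ 2452 Hz.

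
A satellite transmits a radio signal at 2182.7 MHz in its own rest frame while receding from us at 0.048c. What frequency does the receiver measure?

2080.3 MHz

Relativistic Doppler for frequency: f' = f₀ · √((1 − β)/(1 + β)).
f' = 2182.7 × √(0.9520/1.0480) = 2182.7 × 0.95310 ≈ 2080.3 MHz.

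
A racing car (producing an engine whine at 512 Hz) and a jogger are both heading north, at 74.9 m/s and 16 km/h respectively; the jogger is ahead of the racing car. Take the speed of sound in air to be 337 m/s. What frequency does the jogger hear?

16 km/h = 4.444 m/s.
The jogger is ahead, so the racing car is moving toward it while the jogger is moving away from the racing car.
General Doppler shift: f' = f · (v − v_o)/(v − v_s).
f' = 512 × (337 − 4.444)/(337 − 74.9) = 512 × 332.56/262.1 ≈ 650 Hz.

650 Hz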